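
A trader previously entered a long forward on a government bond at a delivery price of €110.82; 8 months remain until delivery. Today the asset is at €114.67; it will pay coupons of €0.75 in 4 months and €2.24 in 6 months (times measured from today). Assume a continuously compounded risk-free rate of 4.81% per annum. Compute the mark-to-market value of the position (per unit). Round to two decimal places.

€4.42

PV(remaining coupons) I = 0.75·e^(−0.0481·4/12) + 2.24·e^(−0.0481·6/12) = 2.9248
Current forward F = (S − I)·e^(rT) = (114.67 − 2.9248)·e^(0.0481·8/12) = 111.7452 × 1.032586 = 115.3865
Value (long) = (F − K)·e^(−rT) = (115.3865 − 110.82) × 0.968442 = 4.4224
Value = €4.42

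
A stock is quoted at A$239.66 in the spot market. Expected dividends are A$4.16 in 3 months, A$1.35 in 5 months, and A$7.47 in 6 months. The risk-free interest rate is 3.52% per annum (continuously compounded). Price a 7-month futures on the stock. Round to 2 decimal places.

A$231.57

PV(dividends) I = 4.16·e^(−0.0352·3/12) + 1.35·e^(−0.0352·5/12) + 7.47·e^(−0.0352·6/12)
I = 4.1236 + 1.3303 + 7.3397 = 12.7936
F = (S − I)·e^(rT) = (239.66 − 12.7936) · e^(0.0352·7/12)
= 226.8664 · e^0.020533 = 226.8664 × 1.020745 = A$231.57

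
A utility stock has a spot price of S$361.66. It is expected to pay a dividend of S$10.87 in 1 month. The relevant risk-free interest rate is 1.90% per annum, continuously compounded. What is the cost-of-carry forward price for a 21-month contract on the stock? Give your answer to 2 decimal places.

PV(dividends) I = 10.87·e^(−0.0190·1/12)
I = 10.8528
F = (S − I)·e^(rT) = (361.66 − 10.8528) · e^(0.0190·21/12)
= 350.8072 · e^0.033250 = 350.8072 × 1.033809 = S$362.67

S$362.67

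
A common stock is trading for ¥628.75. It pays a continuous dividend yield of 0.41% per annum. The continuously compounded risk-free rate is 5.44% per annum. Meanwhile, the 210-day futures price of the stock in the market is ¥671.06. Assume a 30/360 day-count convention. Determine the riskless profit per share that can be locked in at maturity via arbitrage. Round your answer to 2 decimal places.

¥23.59 per share

Fair futures: F* = S·e^(carry·T), with carry = (r − q) = 0.0544 − 0.0041 = 0.0503
F* = 628.75 · e^(0.0503 × 210/360) = 628.75 · e^0.029342 = 628.75 × 1.029777 = ¥647.4723
Market ¥671.06 > fair ¥647.4723: forward overpriced → cash-and-carry (buy spot, short the forward).
At maturity, profit = |F_mkt − F*| = |671.06 − 647.4723| = ¥23.59 per share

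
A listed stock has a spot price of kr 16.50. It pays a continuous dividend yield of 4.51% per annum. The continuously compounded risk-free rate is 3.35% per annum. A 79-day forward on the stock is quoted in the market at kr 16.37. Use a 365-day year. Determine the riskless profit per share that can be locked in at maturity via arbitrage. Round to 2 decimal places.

kr 0.09 per share

Fair forward: F* = S·e^(carry·T), with carry = (r − q) = 0.0335 − 0.0451 = -0.0116
F* = 16.50 · e^(-0.0116 × 79/365) = 16.50 · e^-0.002511 = 16.50 × 0.997492 = kr 16.4586
Market kr 16.37 < fair kr 16.4586: forward underpriced → reverse cash-and-carry (short spot, go long the forward).
At maturity, profit = |F_mkt − F*| = |16.37 − 16.4586| = kr 0.09 per share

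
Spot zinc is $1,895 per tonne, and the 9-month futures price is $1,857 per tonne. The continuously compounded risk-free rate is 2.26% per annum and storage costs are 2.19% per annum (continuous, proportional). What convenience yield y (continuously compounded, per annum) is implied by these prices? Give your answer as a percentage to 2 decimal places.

F = S·e^((r+u−y)T) ⇒ (r+u−y) = ln(F/S)/T
ln(1857/1895) = -0.020257; /T ⇒ -0.027009
y = r + u − ln(F/S)/T = 0.0226 + 0.0219 + 0.027009 = 0.071509
y = 7.15%

7.15%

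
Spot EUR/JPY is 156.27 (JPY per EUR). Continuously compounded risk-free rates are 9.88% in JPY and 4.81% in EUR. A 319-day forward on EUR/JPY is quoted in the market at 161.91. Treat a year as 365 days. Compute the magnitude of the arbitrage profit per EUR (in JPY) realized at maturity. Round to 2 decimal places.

Fair forward: F* = S·e^(carry·T), with carry = (r_JPY − r_EUR) = 0.0988 − 0.0481 = 0.0507
F* = 156.27 · e^(0.0507 × 319/365) = 156.27 · e^0.044310 = 156.27 × 1.045306 = 163.3500
Market 161.91 < fair 163.3500: forward underpriced → reverse cash-and-carry (short spot, go long the forward).
At maturity, profit = |F_mkt − F*| = |161.91 − 163.3500| = 1.44 per EUR (in JPY)

1.44 per EUR (in JPY)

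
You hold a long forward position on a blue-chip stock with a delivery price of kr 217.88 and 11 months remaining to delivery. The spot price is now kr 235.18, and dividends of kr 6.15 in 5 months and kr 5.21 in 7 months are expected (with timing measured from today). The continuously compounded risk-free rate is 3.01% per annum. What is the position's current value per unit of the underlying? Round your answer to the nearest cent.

PV(remaining dividends) I = 6.15·e^(−0.0301·5/12) + 5.21·e^(−0.0301·7/12) = 11.1927
Current forward F = (S − I)·e^(rT) = (235.18 − 11.1927)·e^(0.0301·11/12) = 223.9873 × 1.027976 = 230.2536
Value (long) = (F − K)·e^(−rT) = (230.2536 − 217.88) × 0.972786 = 12.0369
Value = kr 12.04

kr 12.04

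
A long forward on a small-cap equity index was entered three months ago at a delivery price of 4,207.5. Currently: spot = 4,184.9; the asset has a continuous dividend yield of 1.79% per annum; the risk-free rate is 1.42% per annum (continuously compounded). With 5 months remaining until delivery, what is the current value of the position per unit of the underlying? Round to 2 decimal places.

-28.88

Current fair forward for the remaining 5 months: F = S·e^((r − q)·T), (r − q) = 0.0142 − 0.0179 = -0.0037
F = 4184.9 · e^(-0.0037 × 5/12) = 4184.9 × 0.99845952 = 4178.4532
Value of long forward = (F − K)·e^(−rT) = (4178.4532 − 4207.5) · e^(−0.0142·5/12)
= -29.0468 × 0.99410080 = -28.88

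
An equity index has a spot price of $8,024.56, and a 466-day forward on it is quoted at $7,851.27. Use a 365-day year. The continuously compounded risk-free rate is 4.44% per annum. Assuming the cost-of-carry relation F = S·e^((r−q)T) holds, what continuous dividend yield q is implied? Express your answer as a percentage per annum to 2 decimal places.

6.15%

From F = S·e^((r−q)T): (r − q) = ln(F/S)/T
ln(7851.27/8024.56) = ln(0.978405) = -0.021832
(r − q) = -0.021832 / (466/365) = -0.017100
q = r − ln(F/S)/T = 0.0444 + 0.017100 = 0.061500
q = 6.15%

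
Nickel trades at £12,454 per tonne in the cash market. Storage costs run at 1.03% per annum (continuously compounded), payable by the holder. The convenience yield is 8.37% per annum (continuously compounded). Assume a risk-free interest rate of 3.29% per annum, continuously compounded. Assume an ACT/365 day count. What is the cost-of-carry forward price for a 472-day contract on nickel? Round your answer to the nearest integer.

£11,819 per tonne

Net carry = r + u − y = 0.0329 + 0.0103 − 0.0837 = -0.0405
F = S·e^((r+u−y)T) = 12454 · e^(-0.0405 × 472/365) = 12454 · e^-0.052373
= 12454 × 0.948975 = £11,819 per tonne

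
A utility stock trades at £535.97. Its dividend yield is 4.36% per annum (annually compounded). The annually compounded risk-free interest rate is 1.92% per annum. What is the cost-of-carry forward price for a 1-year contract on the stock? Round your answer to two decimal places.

F = S · (1+r)^T / (1+q)^T
= 535.97 × 1.019200 / 1.043600 = 535.97 × 0.976619
F = £523.44

£523.44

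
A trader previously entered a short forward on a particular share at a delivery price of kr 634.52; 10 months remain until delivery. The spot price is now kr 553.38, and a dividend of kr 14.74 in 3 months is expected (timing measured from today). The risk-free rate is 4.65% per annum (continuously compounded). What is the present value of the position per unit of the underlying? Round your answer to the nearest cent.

PV(remaining dividends) I = 14.74·e^(−0.0465·3/12) = 14.5696
Current forward F = (S − I)·e^(rT) = (553.38 − 14.5696)·e^(0.0465·10/12) = 538.8104 × 1.039511 = 560.0993
Value (long) = (F − K)·e^(−rT) = (560.0993 − 634.52) × 0.961991 = -71.5920
Short position value = −(long value) = kr 71.59

kr 71.59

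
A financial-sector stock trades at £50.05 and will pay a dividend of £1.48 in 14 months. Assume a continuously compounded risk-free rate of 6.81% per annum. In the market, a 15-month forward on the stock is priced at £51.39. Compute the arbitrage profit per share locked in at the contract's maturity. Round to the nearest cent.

£1.62 per share

PV(dividends) I = 1.48·e^(−0.0681·14/12) = 1.3670
Fair forward F* = (S − I)·e^(rT) = (50.05 − 1.3670)·e^0.085125 = 48.6830 × 1.088853 = 53.0086
Market £51.39 < fair 53.0086: forward underpriced → reverse cash-and-carry (short the stock, invest proceeds at r, pay the dividends, go long the forward).
Profit at T = |F_mkt − F*| = |51.39 − 53.0086| = £1.62 per share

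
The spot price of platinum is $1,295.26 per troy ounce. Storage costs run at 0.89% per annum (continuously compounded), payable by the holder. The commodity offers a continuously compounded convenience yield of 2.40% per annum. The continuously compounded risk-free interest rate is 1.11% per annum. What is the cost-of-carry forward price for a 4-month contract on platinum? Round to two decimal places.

Net carry = r + u − y = 0.0111 + 0.0089 − 0.0240 = -0.0040
F = S·e^((r+u−y)T) = 1295.26 · e^(-0.0040 × 4/12) = 1295.26 · e^-0.00133333
= 1295.26 × 0.99866756 = $1,293.53 per troy ounce

$1,293.53 per troy ounce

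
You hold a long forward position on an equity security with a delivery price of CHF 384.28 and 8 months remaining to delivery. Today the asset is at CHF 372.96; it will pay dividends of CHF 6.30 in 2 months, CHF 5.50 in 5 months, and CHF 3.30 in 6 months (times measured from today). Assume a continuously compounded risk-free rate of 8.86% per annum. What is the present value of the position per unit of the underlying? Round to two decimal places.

-CHF 3.94

PV(remaining dividends) I = 6.30·e^(−0.0886·2/12) + 5.50·e^(−0.0886·5/12) + 3.30·e^(−0.0886·6/12) = 14.6653
Current forward F = (S − I)·e^(rT) = (372.96 − 14.6653)·e^(0.0886·8/12) = 358.2947 × 1.060846 = 380.0955
Value (long) = (F − K)·e^(−rT) = (380.0955 − 384.28) × 0.942644 = -3.9445
Value = -CHF 3.94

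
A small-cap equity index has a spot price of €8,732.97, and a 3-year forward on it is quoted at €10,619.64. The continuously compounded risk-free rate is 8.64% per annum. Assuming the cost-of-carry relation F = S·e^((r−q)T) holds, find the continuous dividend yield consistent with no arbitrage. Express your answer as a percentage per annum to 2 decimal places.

2.12%

From F = S·e^((r−q)T): (r − q) = ln(F/S)/T
ln(10619.64/8732.97) = ln(1.216040) = 0.195600
(r − q) = 0.195600 / (3) = 0.065200
q = r − ln(F/S)/T = 0.0864 − 0.065200 = 0.021200
q = 2.12%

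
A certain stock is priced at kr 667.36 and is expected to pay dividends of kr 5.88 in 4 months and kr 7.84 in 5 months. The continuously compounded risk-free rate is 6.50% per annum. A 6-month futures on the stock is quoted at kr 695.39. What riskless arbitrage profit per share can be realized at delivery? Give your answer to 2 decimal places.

PV(dividends) I = 5.88·e^(−0.0650·4/12) + 7.84·e^(−0.0650·5/12) = 13.3845
Fair futures F* = (S − I)·e^(rT) = (667.36 − 13.3845)·e^0.032500 = 653.9755 × 1.033034 = 675.5789
Market kr 695.39 > fair 675.5789: forward overpriced → cash-and-carry (borrow at r, buy the stock and collect the dividends, short the forward).
Profit at T = |F_mkt − F*| = |695.39 − 675.5789| = kr 19.81 per share

kr 19.81 per share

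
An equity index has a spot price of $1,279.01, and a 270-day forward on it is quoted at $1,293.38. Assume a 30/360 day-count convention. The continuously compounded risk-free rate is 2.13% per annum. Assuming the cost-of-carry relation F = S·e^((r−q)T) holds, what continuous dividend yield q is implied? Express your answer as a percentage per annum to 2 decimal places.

0.64%

From F = S·e^((r−q)T): (r − q) = ln(F/S)/T
ln(1293.38/1279.01) = ln(1.011235) = 0.011172
(r − q) = 0.011172 / (270/360) = 0.014896
q = r − ln(F/S)/T = 0.0213 − 0.014896 = 0.006404
q = 0.64%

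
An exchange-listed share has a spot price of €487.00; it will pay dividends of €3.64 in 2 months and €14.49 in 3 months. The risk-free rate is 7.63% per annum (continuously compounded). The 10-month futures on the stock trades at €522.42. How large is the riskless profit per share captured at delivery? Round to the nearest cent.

PV(dividends) I = 3.64·e^(−0.0763·2/12) + 14.49·e^(−0.0763·3/12) = 17.8102
Fair futures F* = (S − I)·e^(rT) = (487.00 − 17.8102)·e^0.063583 = 469.1898 × 1.065648 = 499.9912
Market €522.42 > fair 499.9912: forward overpriced → cash-and-carry (borrow at r, buy the stock and collect the dividends, short the forward).
Profit at T = |F_mkt − F*| = |522.42 − 499.9912| = €22.43 per share

€22.43 per share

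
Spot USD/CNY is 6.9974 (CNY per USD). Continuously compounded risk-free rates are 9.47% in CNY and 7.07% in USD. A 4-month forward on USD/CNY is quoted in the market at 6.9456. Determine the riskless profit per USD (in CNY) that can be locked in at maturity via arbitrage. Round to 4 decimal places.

0.1080 per USD (in CNY)

Fair forward: F* = S·e^(carry·T), with carry = (r_CNY − r_USD) = 0.0947 − 0.0707 = 0.0240
F* = 6.9974 · e^(0.0240 × 4/12) = 6.9974 · e^0.008000 = 6.9974 × 1.008032 = 7.0536
Market 6.9456 < fair 7.0536: forward underpriced → reverse cash-and-carry (short spot, go long the forward).
At maturity, profit = |F_mkt − F*| = |6.9456 − 7.0536| = 0.1080 per USD (in CNY)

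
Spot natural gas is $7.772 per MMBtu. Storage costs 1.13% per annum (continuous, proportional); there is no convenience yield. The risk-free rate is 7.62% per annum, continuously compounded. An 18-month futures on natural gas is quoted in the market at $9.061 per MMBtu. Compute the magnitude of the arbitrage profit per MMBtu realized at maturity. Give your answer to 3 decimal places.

$0.199 per MMBtu

Fair futures: F* = S·e^(carry·T), with carry = (r + u) = 0.0762 + 0.0113 = 0.0875
F* = 7.772 · e^(0.0875 × 18/12) = 7.772 · e^0.131250 = 7.772 × 1.140253 = $8.8620
Market $9.061 > fair $8.8620: forward overpriced → cash-and-carry (buy spot, short the forward).
At maturity, profit = |F_mkt − F*| = |9.061 − 8.8620| = $0.199 per MMBtu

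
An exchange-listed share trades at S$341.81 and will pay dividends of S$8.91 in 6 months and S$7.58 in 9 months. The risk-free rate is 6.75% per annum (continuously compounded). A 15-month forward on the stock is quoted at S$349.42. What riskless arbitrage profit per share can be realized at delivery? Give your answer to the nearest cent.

S$5.27 per share

PV(dividends) I = 8.91·e^(−0.0675·6/12) + 7.58·e^(−0.0675·9/12) = 15.8201
Fair forward F* = (S − I)·e^(rT) = (341.81 − 15.8201)·e^0.084375 = 325.9899 × 1.088037 = 354.6891
Market S$349.42 < fair 354.6891: forward underpriced → reverse cash-and-carry (short the stock, invest proceeds at r, pay the dividends, go long the forward).
Profit at T = |F_mkt − F*| = |349.42 − 354.6891| = S$5.27 per share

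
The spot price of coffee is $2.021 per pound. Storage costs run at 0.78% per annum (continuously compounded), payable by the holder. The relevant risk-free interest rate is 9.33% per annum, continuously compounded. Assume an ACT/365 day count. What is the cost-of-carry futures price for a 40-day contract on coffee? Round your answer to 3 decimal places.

Net carry = r + u − y = 0.0933 + 0.0078 − 0.0000 = 0.1011
F = S·e^((r+u−y)T) = 2.021 · e^(0.1011 × 40/365) = 2.021 · e^0.011079
= 2.021 × 1.011141 = $2.044 per pound

$2.044 per pound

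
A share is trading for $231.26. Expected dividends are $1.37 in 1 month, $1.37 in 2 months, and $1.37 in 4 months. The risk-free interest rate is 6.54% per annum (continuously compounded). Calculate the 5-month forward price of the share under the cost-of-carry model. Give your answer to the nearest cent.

PV(dividends) I = 1.37·e^(−0.0654·1/12) + 1.37·e^(−0.0654·2/12) + 1.37·e^(−0.0654·4/12)
I = 1.3626 + 1.3551 + 1.3405 = 4.0582
F = (S − I)·e^(rT) = (231.26 − 4.0582) · e^(0.0654·5/12)
= 227.2018 · e^0.027250 = 227.2018 × 1.027625 = $233.48

$233.48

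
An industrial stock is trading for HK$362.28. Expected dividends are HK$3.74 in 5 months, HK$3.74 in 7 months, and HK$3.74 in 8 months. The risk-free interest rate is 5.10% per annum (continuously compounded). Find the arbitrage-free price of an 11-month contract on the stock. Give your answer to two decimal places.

HK$368.19

PV(dividends) I = 3.74·e^(−0.0510·5/12) + 3.74·e^(−0.0510·7/12) + 3.74·e^(−0.0510·8/12)
I = 3.6614 + 3.6304 + 3.6150 = 10.9068
F = (S − I)·e^(rT) = (362.28 − 10.9068) · e^(0.0510·11/12)
= 351.3732 · e^0.046750 = 351.3732 × 1.047860 = HK$368.19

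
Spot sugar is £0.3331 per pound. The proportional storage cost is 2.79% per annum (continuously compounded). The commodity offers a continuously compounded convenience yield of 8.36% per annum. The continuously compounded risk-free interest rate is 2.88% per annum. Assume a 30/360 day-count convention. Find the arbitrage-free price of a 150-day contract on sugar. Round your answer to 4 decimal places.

Net carry = r + u − y = 0.0288 + 0.0279 − 0.0836 = -0.0269
F = S·e^((r+u−y)T) = 0.3331 · e^(-0.0269 × 150/360) = 0.3331 · e^-0.011208
= 0.3331 × 0.988855 = £0.3294 per pound

£0.3294 per pound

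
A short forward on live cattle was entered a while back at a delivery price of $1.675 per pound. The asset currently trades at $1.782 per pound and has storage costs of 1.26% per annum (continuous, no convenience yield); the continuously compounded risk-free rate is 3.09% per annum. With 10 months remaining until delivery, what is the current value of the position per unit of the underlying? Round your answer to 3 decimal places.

-$0.168 per pound

Current fair forward for the remaining 10 months: F = S·e^((r + u)·T), (r + u) = 0.0309 + 0.0126 = 0.0435
F = 1.782 · e^(0.0435 × 10/12) = 1.782 × 1.036915 = 1.8478
Value of long forward = (F − K)·e^(−rT) = (1.8478 − 1.675) · e^(−0.0309·10/12)
= 0.1728 × 0.974579 = 0.168
Short position value = −(long value) = -$0.168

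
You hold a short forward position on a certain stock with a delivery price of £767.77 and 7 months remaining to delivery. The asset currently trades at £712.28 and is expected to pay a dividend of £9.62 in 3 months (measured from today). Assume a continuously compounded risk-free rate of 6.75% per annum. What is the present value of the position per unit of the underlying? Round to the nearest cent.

£35.31

PV(remaining dividends) I = 9.62·e^(−0.0675·3/12) = 9.4590
Current forward F = (S − I)·e^(rT) = (712.28 − 9.4590)·e^(0.0675·7/12) = 702.8210 × 1.040160 = 731.0463
Value (long) = (F − K)·e^(−rT) = (731.0463 − 767.77) × 0.961390 = -35.3058
Short position value = −(long value) = £35.31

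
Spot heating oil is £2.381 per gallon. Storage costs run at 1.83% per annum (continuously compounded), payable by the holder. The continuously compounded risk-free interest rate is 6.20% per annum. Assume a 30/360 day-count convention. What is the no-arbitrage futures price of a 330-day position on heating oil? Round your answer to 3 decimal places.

Net carry = r + u − y = 0.0620 + 0.0183 − 0.0000 = 0.0803
F = S·e^((r+u−y)T) = 2.381 · e^(0.0803 × 330/360) = 2.381 · e^0.073608
= 2.381 × 1.076385 = £2.563 per gallon

£2.563 per gallon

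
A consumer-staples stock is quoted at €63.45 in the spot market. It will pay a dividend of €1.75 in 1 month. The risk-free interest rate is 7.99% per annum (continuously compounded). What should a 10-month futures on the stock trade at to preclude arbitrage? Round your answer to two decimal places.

€65.96

PV(dividends) I = 1.75·e^(−0.0799·1/12)
I = 1.7384
F = (S − I)·e^(rT) = (63.45 − 1.7384) · e^(0.0799·10/12)
= 61.7116 · e^0.066583 = 61.7116 × 1.068850 = €65.96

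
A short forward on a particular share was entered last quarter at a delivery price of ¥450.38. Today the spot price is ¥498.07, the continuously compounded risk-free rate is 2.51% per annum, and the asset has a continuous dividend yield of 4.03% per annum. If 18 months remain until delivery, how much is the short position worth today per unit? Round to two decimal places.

-¥35.12

Current fair forward for the remaining 18 months: F = S·e^((r − q)·T), (r − q) = 0.0251 − 0.0403 = -0.0152
F = 498.07 · e^(-0.0152 × 18/12) = 498.07 × 0.977458 = 486.8425
Value of long forward = (F − K)·e^(−rT) = (486.8425 − 450.38) · e^(−0.0251·18/12)
= 36.4625 × 0.963050 = 35.12
Short position value = −(long value) = -¥35.12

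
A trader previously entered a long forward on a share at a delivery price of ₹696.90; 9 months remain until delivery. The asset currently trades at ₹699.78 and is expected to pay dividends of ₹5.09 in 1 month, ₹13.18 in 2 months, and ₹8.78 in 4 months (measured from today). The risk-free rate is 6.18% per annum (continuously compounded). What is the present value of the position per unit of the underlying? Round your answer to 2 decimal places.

₹7.73

PV(remaining dividends) I = 5.09·e^(−0.0618·1/12) + 13.18·e^(−0.0618·2/12) + 8.78·e^(−0.0618·4/12) = 26.7098
Current forward F = (S − I)·e^(rT) = (699.78 − 26.7098)·e^(0.0618·9/12) = 673.0702 × 1.047441 = 705.0013
Value (long) = (F − K)·e^(−rT) = (705.0013 − 696.90) × 0.954708 = 7.7344
Value = ₹7.73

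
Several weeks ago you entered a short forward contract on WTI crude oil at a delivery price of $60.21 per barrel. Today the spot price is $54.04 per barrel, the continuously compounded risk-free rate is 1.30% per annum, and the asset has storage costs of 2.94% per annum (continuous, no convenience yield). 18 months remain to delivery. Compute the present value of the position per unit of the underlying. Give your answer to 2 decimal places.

Current fair forward for the remaining 18 months: F = S·e^((r + u)·T), (r + u) = 0.0130 + 0.0294 = 0.0424
F = 54.04 · e^(0.0424 × 18/12) = 54.04 × 1.065666 = 57.5886
Value of long forward = (F − K)·e^(−rT) = (57.5886 − 60.21) · e^(−0.0130·18/12)
= -2.6214 × 0.980689 = -2.57
Short position value = −(long value) = $2.57

$2.57 per barrel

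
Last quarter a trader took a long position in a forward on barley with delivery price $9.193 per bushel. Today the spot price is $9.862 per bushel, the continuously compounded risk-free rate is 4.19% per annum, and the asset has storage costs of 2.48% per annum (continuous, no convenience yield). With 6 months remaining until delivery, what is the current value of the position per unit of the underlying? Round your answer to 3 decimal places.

$0.983 per bushel

Current fair forward for the remaining 6 months: F = S·e^((r + u)·T), (r + u) = 0.0419 + 0.0248 = 0.0667
F = 9.862 · e^(0.0667 × 6/12) = 9.862 × 1.033912 = 10.1964
Value of long forward = (F − K)·e^(−rT) = (10.1964 − 9.193) · e^(−0.0419·6/12)
= 1.0034 × 0.979268 = 0.983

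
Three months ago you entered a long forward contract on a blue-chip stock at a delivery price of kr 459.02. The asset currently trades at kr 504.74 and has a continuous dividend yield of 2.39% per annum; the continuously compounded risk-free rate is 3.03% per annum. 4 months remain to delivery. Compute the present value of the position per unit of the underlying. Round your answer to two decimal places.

kr 46.33

Current fair forward for the remaining 4 months: F = S·e^((r − q)·T), (r − q) = 0.0303 − 0.0239 = 0.0064
F = 504.74 · e^(0.0064 × 4/12) = 504.74 × 1.002136 = 505.8181
Value of long forward = (F − K)·e^(−rT) = (505.8181 − 459.02) · e^(−0.0303·4/12)
= 46.7981 × 0.989951 = 46.33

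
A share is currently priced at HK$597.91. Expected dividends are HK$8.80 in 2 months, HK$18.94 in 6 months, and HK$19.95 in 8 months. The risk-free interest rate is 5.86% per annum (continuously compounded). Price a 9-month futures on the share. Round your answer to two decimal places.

HK$576.40

PV(dividends) I = 8.80·e^(−0.0586·2/12) + 18.94·e^(−0.0586·6/12) + 19.95·e^(−0.0586·8/12)
I = 8.7145 + 18.3931 + 19.1856 = 46.2932
F = (S − I)·e^(rT) = (597.91 − 46.2932) · e^(0.0586·9/12)
= 551.6168 · e^0.043950 = 551.6168 × 1.044930 = HK$576.40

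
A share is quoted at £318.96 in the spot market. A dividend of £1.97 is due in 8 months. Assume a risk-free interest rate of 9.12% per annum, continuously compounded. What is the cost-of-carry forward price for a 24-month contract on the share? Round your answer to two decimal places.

PV(dividends) I = 1.97·e^(−0.0912·8/12)
I = 1.8538
F = (S − I)·e^(rT) = (318.96 − 1.8538) · e^(0.0912·24/12)
= 317.1062 · e^0.182400 = 317.1062 × 1.200094 = £380.56

£380.56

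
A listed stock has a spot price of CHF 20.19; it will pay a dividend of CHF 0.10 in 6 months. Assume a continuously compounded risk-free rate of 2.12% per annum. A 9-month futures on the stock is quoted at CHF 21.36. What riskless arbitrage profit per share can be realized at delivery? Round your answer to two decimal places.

PV(dividends) I = 0.10·e^(−0.0212·6/12) = 0.0989
Fair futures F* = (S − I)·e^(rT) = (20.19 − 0.0989)·e^0.015900 = 20.0911 × 1.016027 = 20.4131
Market CHF 21.36 > fair 20.4131: forward overpriced → cash-and-carry (borrow at r, buy the stock and collect the dividends, short the forward).
Profit at T = |F_mkt − F*| = |21.36 − 20.4131| = CHF 0.95 per share

CHF 0.95 per share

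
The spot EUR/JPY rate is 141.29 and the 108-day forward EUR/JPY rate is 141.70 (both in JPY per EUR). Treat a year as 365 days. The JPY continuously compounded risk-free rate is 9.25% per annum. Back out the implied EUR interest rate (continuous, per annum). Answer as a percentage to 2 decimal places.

8.27%

F = S·e^((r_JPY − r_EUR)T) ⇒ r_EUR = r_JPY − ln(F/S)/T
ln(141.70/141.29) = 0.002898; /(108/365) = 0.009794
r_EUR = 0.0925 − 0.009794 = 0.082706
r_EUR = 8.27%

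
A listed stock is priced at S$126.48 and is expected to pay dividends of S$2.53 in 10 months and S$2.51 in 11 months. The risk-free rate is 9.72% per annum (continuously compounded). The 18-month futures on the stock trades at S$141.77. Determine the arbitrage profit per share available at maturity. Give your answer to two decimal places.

PV(dividends) I = 2.53·e^(−0.0972·10/12) + 2.51·e^(−0.0972·11/12) = 4.6292
Fair futures F* = (S − I)·e^(rT) = (126.48 − 4.6292)·e^0.145800 = 121.8508 × 1.156965 = 140.9771
Market S$141.77 > fair 140.9771: forward overpriced → cash-and-carry (borrow at r, buy the stock and collect the dividends, short the forward).
Profit at T = |F_mkt − F*| = |141.77 − 140.9771| = S$0.79 per share

S$0.79 per share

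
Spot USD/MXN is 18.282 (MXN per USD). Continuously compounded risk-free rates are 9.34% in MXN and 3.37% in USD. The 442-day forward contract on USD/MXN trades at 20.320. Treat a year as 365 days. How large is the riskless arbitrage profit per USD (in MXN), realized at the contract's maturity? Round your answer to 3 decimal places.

Fair forward: F* = S·e^(carry·T), with carry = (r_MXN − r_USD) = 0.0934 − 0.0337 = 0.0597
F* = 18.282 · e^(0.0597 × 442/365) = 18.282 · e^0.072294 = 18.282 × 1.074971 = 19.6526
Market 20.320 > fair 19.6526: forward overpriced → cash-and-carry (buy spot, short the forward).
At maturity, profit = |F_mkt − F*| = |20.320 − 19.6526| = 0.667 per USD (in MXN)

0.667 per USD (in MXN)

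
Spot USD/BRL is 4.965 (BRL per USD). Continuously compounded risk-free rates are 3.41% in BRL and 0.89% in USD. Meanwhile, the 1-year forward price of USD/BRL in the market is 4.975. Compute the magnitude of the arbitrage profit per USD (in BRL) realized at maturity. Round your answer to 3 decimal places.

0.117 per USD (in BRL)

Fair forward: F* = S·e^(carry·T), with carry = (r_BRL − r_USD) = 0.0341 − 0.0089 = 0.0252
F* = 4.965 · e^(0.0252 × 1) = 4.965 · e^0.025200 = 4.965 × 1.025520 = 5.0917
Market 4.975 < fair 5.0917: forward underpriced → reverse cash-and-carry (short spot, go long the forward).
At maturity, profit = |F_mkt − F*| = |4.975 − 5.0917| = 0.117 per USD (in BRL)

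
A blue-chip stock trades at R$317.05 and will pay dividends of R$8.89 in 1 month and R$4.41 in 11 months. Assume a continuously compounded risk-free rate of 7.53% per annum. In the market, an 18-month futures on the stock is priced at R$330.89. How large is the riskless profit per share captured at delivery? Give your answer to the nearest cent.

R$9.57 per share

PV(dividends) I = 8.89·e^(−0.0753·1/12) + 4.41·e^(−0.0753·11/12) = 12.9503
Fair futures F* = (S − I)·e^(rT) = (317.05 − 12.9503)·e^0.112950 = 304.0997 × 1.119576 = 340.4627
Market R$330.89 < fair 340.4627: forward underpriced → reverse cash-and-carry (short the stock, invest proceeds at r, pay the dividends, go long the forward).
Profit at T = |F_mkt − F*| = |330.89 − 340.4627| = R$9.57 per share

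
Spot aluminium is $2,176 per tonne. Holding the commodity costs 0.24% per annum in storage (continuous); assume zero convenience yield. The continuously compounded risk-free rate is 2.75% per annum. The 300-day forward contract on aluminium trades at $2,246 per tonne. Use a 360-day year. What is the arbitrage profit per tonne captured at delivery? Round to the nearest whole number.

Fair forward: F* = S·e^(carry·T), with carry = (r + u) = 0.0275 + 0.0024 = 0.0299
F* = 2176 · e^(0.0299 × 300/360) = 2176 · e^0.024917 = 2176 × 1.025230 = $2230.9005
Market $2246 > fair $2230.9005: forward overpriced → cash-and-carry (buy spot, short the forward).
At maturity, profit = |F_mkt − F*| = |2246 − 2230.9005| = $15 per tonne

$15 per tonne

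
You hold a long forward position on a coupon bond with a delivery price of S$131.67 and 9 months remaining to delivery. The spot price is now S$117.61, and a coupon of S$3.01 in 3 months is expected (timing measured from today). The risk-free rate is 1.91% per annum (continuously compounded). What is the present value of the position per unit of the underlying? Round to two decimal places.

-S$15.18

PV(remaining coupons) I = 3.01·e^(−0.0191·3/12) = 2.9957
Current forward F = (S − I)·e^(rT) = (117.61 − 2.9957)·e^(0.0191·9/12) = 114.6143 × 1.014428 = 116.2680
Value (long) = (F − K)·e^(−rT) = (116.2680 − 131.67) × 0.985777 = -15.1829
Value = -S$15.18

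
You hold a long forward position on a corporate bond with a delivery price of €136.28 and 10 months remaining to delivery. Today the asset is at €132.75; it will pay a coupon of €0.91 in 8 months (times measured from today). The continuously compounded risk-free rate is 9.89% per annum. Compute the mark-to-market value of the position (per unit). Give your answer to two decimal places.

€6.40

PV(remaining coupons) I = 0.91·e^(−0.0989·8/12) = 0.8519
Current forward F = (S − I)·e^(rT) = (132.75 − 0.8519)·e^(0.0989·10/12) = 131.8981 × 1.085908 = 143.2292
Value (long) = (F − K)·e^(−rT) = (143.2292 − 136.28) × 0.920888 = 6.3994
Value = €6.40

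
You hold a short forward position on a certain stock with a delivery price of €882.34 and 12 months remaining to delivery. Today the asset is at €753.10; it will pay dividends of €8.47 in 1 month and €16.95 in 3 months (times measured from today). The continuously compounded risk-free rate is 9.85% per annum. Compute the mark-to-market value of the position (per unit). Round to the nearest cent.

€71.41

PV(remaining dividends) I = 8.47·e^(−0.0985·1/12) + 16.95·e^(−0.0985·3/12) = 24.9385
Current forward F = (S − I)·e^(rT) = (753.10 − 24.9385)·e^(0.0985·12/12) = 728.1615 × 1.103514 = 803.5364
Value (long) = (F − K)·e^(−rT) = (803.5364 − 882.34) × 0.906196 = -71.4115
Short position value = −(long value) = €71.41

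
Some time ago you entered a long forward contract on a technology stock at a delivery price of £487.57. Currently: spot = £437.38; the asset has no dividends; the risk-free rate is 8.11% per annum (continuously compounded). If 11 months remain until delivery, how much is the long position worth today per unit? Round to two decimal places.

-£15.26

Current fair forward for the remaining 11 months: F = S·e^(r·T), r = 0.0811
F = 437.38 · e^(0.0811 × 11/12) = 437.38 × 1.077175 = 471.1348
Value of long forward = (F − K)·e^(−rT) = (471.1348 − 487.57) · e^(−0.0811·11/12)
= -16.4352 × 0.928354 = -15.26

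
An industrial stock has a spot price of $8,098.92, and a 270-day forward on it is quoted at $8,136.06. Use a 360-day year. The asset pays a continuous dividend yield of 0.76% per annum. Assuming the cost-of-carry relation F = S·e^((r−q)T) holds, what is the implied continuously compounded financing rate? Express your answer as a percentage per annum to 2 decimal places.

1.37%

From F = S·e^((r−q)T): (r − q) = ln(F/S)/T
ln(8136.06/8098.92) = ln(1.004586) = 0.004576
(r − q) = 0.004576 / (270/360) = 0.006101
r = ln(F/S)/T + q = 0.006101 + 0.0076 = 0.013701
r = 1.37%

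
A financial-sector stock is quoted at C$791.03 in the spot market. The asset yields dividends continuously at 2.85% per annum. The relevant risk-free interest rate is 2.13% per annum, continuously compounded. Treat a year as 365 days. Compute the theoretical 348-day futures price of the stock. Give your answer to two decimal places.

F = S·e^((r − q)T) = 791.03 · e^((0.0213 − 0.0285) × 348/365)
= 791.03 · e^-0.006865 = 791.03 × 0.993159
F = C$785.62

C$785.62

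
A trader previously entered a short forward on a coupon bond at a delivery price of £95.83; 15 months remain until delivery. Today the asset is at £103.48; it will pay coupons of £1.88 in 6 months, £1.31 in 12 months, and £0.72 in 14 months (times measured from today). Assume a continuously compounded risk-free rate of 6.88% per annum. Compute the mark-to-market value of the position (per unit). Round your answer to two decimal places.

-£11.84

PV(remaining coupons) I = 1.88·e^(−0.0688·6/12) + 1.31·e^(−0.0688·12/12) + 0.72·e^(−0.0688·14/12) = 3.7038
Current forward F = (S − I)·e^(rT) = (103.48 − 3.7038)·e^(0.0688·15/12) = 99.7762 × 1.089806 = 108.7367
Value (long) = (F − K)·e^(−rT) = (108.7367 − 95.83) × 0.917594 = 11.8431
Short position value = −(long value) = -£11.84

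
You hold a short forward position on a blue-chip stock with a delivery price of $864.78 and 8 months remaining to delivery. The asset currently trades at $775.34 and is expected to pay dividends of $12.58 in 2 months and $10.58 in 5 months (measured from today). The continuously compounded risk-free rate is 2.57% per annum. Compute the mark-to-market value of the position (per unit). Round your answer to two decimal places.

$97.74

PV(remaining dividends) I = 12.58·e^(−0.0257·2/12) + 10.58·e^(−0.0257·5/12) = 22.9935
Current forward F = (S − I)·e^(rT) = (775.34 − 22.9935)·e^(0.0257·8/12) = 752.3465 × 1.017281 = 765.3478
Value (long) = (F − K)·e^(−rT) = (765.3478 − 864.78) × 0.983013 = -97.7431
Short position value = −(long value) = $97.74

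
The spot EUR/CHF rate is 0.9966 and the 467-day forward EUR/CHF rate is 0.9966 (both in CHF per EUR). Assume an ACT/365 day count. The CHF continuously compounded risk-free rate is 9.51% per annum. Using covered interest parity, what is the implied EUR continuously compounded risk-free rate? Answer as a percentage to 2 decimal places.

F = S·e^((r_CHF − r_EUR)T) ⇒ r_EUR = r_CHF − ln(F/S)/T
ln(0.9966/0.9966) = 0.000000; /(467/365) = 0.000000
r_EUR = 0.0951 + 0.000000 = 0.095100
r_EUR = 9.51%

9.51%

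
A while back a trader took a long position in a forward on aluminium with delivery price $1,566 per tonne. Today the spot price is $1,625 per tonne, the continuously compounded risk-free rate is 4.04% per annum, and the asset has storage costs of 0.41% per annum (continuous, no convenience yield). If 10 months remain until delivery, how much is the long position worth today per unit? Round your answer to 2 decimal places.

$116.41 per tonne

Current fair forward for the remaining 10 months: F = S·e^((r + u)·T), (r + u) = 0.0404 + 0.0041 = 0.0445
F = 1625 · e^(0.0445 × 10/12) = 1625 × 1.03777950 = 1686.3917
Value of long forward = (F − K)·e^(−rT) = (1686.3917 − 1566) · e^(−0.0404·10/12)
= 120.3917 × 0.96689375 = 116.41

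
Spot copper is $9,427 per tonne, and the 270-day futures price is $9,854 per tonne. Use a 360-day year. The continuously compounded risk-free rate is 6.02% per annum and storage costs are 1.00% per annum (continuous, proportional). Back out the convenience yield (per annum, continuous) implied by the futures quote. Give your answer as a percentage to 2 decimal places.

F = S·e^((r+u−y)T) ⇒ (r+u−y) = ln(F/S)/T
ln(9854/9427) = 0.044300; /T ⇒ 0.059067
y = r + u − ln(F/S)/T = 0.0602 + 0.0100 − 0.059067 = 0.011133
y = 1.11%

1.11%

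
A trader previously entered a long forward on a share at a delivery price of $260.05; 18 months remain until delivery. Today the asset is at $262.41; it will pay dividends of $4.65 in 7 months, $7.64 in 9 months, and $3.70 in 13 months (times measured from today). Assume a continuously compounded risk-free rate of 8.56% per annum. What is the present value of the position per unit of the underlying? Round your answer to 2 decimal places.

$18.73

PV(remaining dividends) I = 4.65·e^(−0.0856·7/12) + 7.64·e^(−0.0856·9/12) + 3.70·e^(−0.0856·13/12) = 14.9608
Current forward F = (S − I)·e^(rT) = (262.41 − 14.9608)·e^(0.0856·18/12) = 247.4492 × 1.137008 = 281.3517
Value (long) = (F − K)·e^(−rT) = (281.3517 − 260.05) × 0.879502 = 18.7349
Value = $18.73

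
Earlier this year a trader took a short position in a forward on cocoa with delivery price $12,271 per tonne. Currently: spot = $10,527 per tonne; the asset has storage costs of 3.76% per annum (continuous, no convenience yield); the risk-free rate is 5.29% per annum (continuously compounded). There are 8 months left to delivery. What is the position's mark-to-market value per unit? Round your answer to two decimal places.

Current fair forward for the remaining 8 months: F = S·e^((r + u)·T), (r + u) = 0.0529 + 0.0376 = 0.0905
F = 10527 · e^(0.0905 × 8/12) = 10527 × 1.06219055 = 11181.6799
Value of long forward = (F − K)·e^(−rT) = (11181.6799 − 12271) · e^(−0.0529·8/12)
= -1089.3201 × 0.96534796 = -1051.57
Short position value = −(long value) = $1051.57

$1051.57 per tonne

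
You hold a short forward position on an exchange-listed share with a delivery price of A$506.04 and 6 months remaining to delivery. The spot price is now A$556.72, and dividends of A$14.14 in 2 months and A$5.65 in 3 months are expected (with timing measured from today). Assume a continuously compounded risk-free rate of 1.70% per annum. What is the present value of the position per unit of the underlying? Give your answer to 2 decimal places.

PV(remaining dividends) I = 14.14·e^(−0.0170·2/12) + 5.65·e^(−0.0170·3/12) = 19.7260
Current forward F = (S − I)·e^(rT) = (556.72 − 19.7260)·e^(0.0170·6/12) = 536.9940 × 1.008536 = 541.5778
Value (long) = (F − K)·e^(−rT) = (541.5778 − 506.04) × 0.991536 = 35.2370
Short position value = −(long value) = -A$35.24

-A$35.24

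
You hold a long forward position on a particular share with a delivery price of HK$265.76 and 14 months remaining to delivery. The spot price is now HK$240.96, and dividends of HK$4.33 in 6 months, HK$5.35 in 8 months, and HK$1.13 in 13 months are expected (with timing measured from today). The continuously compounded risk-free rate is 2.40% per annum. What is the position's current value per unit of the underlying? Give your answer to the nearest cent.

-HK$28.11

PV(remaining dividends) I = 4.33·e^(−0.0240·6/12) + 5.35·e^(−0.0240·8/12) + 1.13·e^(−0.0240·13/12) = 10.6444
Current forward F = (S − I)·e^(rT) = (240.96 − 10.6444)·e^(0.0240·14/12) = 230.3156 × 1.028396 = 236.8556
Value (long) = (F − K)·e^(−rT) = (236.8556 − 265.76) × 0.972388 = -28.1063
Value = -HK$28.11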